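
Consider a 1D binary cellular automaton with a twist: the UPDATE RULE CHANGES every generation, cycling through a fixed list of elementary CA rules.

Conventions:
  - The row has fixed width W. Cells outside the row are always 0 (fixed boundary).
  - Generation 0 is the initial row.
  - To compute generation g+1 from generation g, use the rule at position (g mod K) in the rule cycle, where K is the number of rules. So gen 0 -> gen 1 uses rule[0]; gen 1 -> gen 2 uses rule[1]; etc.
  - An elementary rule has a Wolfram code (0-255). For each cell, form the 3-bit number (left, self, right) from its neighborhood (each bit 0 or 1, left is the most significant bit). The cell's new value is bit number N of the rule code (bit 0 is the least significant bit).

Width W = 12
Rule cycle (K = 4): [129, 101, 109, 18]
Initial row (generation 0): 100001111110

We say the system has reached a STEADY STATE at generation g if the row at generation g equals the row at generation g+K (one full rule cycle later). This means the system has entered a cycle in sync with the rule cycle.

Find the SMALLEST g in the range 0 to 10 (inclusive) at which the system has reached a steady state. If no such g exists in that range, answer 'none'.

Gen 0: 100001111110
Gen 1 (rule 129): 001100111100
Gen 2 (rule 101): 100100000101
Gen 3 (rule 109): 100101110111
Gen 4 (rule 18): 011000000000
Gen 5 (rule 129): 000011111111
Gen 6 (rule 101): 111000000001
Gen 7 (rule 109): 101011111101
Gen 8 (rule 18): 000000000000
Gen 9 (rule 129): 111111111111
Gen 10 (rule 101): 000000000001
Gen 11 (rule 109): 111111111101
Gen 12 (rule 18): 000000000000
Gen 13 (rule 129): 111111111111
Gen 14 (rule 101): 000000000001

Answer: 8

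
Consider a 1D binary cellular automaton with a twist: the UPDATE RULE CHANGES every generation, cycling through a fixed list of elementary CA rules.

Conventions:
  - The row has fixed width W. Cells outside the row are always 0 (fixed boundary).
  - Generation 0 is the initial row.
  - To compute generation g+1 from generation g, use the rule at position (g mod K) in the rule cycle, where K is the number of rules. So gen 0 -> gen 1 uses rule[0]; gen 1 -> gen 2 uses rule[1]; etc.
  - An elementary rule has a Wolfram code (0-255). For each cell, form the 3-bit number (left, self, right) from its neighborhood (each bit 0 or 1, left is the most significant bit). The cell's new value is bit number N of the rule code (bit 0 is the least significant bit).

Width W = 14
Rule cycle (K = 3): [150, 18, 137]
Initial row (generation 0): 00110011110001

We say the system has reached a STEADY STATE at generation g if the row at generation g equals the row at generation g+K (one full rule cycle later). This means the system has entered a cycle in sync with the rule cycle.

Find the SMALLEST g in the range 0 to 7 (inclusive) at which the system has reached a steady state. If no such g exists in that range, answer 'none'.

Gen 0: 00110011110001
Gen 1 (rule 150): 01001101101011
Gen 2 (rule 18): 10110000000000
Gen 3 (rule 137): 00100111111111
Gen 4 (rule 150): 01111011111110
Gen 5 (rule 18): 10000000000001
Gen 6 (rule 137): 00111111111100
Gen 7 (rule 150): 01011111111010
Gen 8 (rule 18): 10000000000001
Gen 9 (rule 137): 00111111111100
Gen 10 (rule 150): 01011111111010

Answer: 5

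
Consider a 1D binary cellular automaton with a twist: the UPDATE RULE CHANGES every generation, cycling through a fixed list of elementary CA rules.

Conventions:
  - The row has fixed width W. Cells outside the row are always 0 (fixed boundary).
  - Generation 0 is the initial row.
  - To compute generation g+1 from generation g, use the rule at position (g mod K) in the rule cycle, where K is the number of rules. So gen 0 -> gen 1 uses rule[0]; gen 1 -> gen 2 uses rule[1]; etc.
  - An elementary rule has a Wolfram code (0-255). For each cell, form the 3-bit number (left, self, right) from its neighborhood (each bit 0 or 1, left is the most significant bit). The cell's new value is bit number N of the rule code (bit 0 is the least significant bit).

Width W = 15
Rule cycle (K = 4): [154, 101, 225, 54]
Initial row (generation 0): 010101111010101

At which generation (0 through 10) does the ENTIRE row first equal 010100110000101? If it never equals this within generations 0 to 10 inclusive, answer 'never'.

Gen 0: 010101111010101
Gen 1 (rule 154): 100001110000000
Gen 2 (rule 101): 101100010111111
Gen 3 (rule 225): 010101001011111
Gen 4 (rule 54): 111111111100000
Gen 5 (rule 154): 111111111010000
Gen 6 (rule 101): 000000001110111
Gen 7 (rule 225): 111111100111011
Gen 8 (rule 54): 000000011000100
Gen 9 (rule 154): 000000110101010
Gen 10 (rule 101): 111110011111110

Answer: never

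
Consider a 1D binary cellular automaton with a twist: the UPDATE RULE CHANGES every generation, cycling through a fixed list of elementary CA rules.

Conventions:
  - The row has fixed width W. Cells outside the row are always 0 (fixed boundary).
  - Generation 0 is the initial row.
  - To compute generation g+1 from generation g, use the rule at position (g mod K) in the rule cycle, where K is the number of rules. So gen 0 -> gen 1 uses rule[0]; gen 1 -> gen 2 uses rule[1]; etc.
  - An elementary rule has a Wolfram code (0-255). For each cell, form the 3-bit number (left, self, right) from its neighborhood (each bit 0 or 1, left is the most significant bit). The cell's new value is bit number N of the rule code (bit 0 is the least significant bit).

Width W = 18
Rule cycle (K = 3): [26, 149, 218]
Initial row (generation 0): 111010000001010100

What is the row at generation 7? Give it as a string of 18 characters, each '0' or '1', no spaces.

Answer: 100001000010000010

Derivation:
Gen 0: 111010000001010100
Gen 1 (rule 26): 100001000010000010
Gen 2 (rule 149): 111101111011111011
Gen 3 (rule 218): 111101111011111011
Gen 4 (rule 26): 100001000010000010
Gen 5 (rule 149): 111101111011111011
Gen 6 (rule 218): 111101111011111011
Gen 7 (rule 26): 100001000010000010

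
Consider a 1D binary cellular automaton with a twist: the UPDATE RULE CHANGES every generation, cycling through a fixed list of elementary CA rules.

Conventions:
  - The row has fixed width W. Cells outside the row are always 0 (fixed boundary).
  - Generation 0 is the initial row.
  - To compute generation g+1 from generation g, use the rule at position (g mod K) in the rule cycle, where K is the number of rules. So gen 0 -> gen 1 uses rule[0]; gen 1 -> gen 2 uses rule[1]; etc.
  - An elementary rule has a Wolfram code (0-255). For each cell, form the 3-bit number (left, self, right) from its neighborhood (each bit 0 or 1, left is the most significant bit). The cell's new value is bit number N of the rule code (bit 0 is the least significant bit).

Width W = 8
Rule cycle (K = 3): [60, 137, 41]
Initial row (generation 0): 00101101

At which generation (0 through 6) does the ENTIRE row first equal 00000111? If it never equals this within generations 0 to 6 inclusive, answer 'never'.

Gen 0: 00101101
Gen 1 (rule 60): 00111011
Gen 2 (rule 137): 10110010
Gen 3 (rule 41): 01100000
Gen 4 (rule 60): 01010000
Gen 5 (rule 137): 00000111
Gen 6 (rule 41): 11110100

Answer: 5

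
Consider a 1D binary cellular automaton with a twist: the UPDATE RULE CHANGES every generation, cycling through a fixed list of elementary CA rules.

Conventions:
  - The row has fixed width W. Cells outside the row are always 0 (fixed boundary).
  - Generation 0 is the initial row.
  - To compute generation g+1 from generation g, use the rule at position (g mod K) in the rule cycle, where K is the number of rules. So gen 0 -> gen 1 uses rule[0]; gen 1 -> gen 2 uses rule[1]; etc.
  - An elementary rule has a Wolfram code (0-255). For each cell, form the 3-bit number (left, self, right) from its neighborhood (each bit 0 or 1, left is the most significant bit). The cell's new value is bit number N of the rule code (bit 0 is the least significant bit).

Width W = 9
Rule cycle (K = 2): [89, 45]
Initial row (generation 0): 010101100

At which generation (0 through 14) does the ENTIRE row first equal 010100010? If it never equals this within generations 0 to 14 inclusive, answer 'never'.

Gen 0: 010101100
Gen 1 (rule 89): 000001111
Gen 2 (rule 45): 111101000
Gen 3 (rule 89): 100100111
Gen 4 (rule 45): 100100100
Gen 5 (rule 89): 010010011
Gen 6 (rule 45): 010010010
Gen 7 (rule 89): 001001001
Gen 8 (rule 45): 101001001
Gen 9 (rule 89): 000100100
Gen 10 (rule 45): 110100101
Gen 11 (rule 89): 110010000
Gen 12 (rule 45): 100010111
Gen 13 (rule 89): 011000101
Gen 14 (rule 45): 010010111

Answer: never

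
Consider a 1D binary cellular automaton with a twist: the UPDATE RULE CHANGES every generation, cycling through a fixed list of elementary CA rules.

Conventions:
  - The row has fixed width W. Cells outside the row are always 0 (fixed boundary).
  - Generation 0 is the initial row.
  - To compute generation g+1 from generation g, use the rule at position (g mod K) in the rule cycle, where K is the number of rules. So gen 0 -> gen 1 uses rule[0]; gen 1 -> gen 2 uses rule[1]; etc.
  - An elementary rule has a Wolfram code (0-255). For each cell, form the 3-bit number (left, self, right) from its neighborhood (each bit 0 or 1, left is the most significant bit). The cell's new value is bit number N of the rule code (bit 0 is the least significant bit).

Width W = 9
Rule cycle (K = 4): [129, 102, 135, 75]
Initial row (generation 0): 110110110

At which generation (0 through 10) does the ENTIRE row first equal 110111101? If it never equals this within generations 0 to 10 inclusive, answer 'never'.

Gen 0: 110110110
Gen 1 (rule 129): 000000000
Gen 2 (rule 102): 000000000
Gen 3 (rule 135): 111111111
Gen 4 (rule 75): 100000001
Gen 5 (rule 129): 001111100
Gen 6 (rule 102): 010000100
Gen 7 (rule 135): 110111101
Gen 8 (rule 75): 110100100
Gen 9 (rule 129): 000000001
Gen 10 (rule 102): 000000011

Answer: 7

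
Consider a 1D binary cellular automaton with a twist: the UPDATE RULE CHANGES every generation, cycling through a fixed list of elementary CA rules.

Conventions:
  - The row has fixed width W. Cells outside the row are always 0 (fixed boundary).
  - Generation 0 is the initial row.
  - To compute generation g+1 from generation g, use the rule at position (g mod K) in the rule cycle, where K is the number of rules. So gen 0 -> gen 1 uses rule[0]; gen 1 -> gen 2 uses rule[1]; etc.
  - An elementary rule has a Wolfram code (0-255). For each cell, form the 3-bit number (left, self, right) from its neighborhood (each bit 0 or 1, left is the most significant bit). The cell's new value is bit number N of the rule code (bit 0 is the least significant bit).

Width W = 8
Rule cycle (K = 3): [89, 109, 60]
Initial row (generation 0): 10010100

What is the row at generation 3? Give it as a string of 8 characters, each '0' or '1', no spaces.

Gen 0: 10010100
Gen 1 (rule 89): 01000011
Gen 2 (rule 109): 01011011
Gen 3 (rule 60): 01110110

Answer: 01110110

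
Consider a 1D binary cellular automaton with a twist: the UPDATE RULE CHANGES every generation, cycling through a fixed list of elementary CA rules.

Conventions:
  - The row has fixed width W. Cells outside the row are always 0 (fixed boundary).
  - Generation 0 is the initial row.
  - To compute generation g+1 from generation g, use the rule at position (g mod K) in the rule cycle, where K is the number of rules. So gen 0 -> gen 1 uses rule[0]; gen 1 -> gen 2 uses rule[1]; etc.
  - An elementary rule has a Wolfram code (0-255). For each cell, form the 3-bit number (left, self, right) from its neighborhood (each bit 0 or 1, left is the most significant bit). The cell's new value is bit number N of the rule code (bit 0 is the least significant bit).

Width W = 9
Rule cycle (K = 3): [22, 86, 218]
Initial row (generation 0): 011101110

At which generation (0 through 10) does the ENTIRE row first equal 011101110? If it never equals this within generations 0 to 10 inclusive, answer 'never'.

Gen 0: 011101110
Gen 1 (rule 22): 100000001
Gen 2 (rule 86): 110000011
Gen 3 (rule 218): 111000111
Gen 4 (rule 22): 000101000
Gen 5 (rule 86): 001101100
Gen 6 (rule 218): 011101110
Gen 7 (rule 22): 100000001
Gen 8 (rule 86): 110000011
Gen 9 (rule 218): 111000111
Gen 10 (rule 22): 000101000

Answer: 0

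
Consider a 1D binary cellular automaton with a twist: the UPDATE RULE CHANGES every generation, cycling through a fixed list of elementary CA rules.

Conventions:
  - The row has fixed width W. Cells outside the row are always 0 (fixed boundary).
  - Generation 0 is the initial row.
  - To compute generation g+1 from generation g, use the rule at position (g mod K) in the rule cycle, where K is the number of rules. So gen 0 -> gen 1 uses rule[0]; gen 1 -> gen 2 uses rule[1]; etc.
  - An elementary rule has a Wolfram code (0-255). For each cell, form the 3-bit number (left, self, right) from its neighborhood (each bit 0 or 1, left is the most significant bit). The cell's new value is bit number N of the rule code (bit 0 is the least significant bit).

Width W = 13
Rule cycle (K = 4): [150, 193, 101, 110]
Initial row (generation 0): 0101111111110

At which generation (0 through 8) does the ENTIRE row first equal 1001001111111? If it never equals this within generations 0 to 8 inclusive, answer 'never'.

Answer: never

Derivation:
Gen 0: 0101111111110
Gen 1 (rule 150): 1100111111101
Gen 2 (rule 193): 0100011111100
Gen 3 (rule 101): 0101000000101
Gen 4 (rule 110): 1111000001111
Gen 5 (rule 150): 0110100010110
Gen 6 (rule 193): 0010001000010
Gen 7 (rule 101): 1010101011010
Gen 8 (rule 110): 1111111111110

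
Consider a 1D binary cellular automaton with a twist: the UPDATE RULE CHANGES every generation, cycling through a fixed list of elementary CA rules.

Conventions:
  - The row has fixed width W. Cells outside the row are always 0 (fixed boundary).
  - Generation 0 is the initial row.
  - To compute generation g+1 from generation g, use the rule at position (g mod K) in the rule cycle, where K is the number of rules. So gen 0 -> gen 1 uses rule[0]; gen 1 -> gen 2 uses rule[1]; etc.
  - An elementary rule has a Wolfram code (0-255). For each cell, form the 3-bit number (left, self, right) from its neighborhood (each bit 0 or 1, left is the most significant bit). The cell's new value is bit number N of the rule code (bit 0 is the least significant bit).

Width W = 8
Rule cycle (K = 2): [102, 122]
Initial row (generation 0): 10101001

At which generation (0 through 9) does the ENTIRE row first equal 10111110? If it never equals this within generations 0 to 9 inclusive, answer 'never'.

Gen 0: 10101001
Gen 1 (rule 102): 11111011
Gen 2 (rule 122): 10001111
Gen 3 (rule 102): 10010001
Gen 4 (rule 122): 01101010
Gen 5 (rule 102): 10111110
Gen 6 (rule 122): 01100011
Gen 7 (rule 102): 10100101
Gen 8 (rule 122): 01011010
Gen 9 (rule 102): 11101110

Answer: 5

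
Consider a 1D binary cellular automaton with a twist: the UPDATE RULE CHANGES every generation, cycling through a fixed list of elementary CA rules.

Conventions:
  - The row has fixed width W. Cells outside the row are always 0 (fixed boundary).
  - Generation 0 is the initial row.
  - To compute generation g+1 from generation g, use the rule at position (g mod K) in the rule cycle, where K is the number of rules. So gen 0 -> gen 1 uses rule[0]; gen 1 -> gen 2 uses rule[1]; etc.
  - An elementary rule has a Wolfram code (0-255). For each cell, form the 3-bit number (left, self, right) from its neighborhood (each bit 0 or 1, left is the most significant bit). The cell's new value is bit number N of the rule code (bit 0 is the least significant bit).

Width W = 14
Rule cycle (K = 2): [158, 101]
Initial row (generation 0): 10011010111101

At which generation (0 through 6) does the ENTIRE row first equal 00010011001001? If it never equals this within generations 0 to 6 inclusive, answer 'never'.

Gen 0: 10011010111101
Gen 1 (rule 158): 11110010111001
Gen 2 (rule 101): 00010011001001
Gen 3 (rule 158): 00111110111111
Gen 4 (rule 101): 10000011000001
Gen 5 (rule 158): 11000110100011
Gen 6 (rule 101): 01010011101001

Answer: 2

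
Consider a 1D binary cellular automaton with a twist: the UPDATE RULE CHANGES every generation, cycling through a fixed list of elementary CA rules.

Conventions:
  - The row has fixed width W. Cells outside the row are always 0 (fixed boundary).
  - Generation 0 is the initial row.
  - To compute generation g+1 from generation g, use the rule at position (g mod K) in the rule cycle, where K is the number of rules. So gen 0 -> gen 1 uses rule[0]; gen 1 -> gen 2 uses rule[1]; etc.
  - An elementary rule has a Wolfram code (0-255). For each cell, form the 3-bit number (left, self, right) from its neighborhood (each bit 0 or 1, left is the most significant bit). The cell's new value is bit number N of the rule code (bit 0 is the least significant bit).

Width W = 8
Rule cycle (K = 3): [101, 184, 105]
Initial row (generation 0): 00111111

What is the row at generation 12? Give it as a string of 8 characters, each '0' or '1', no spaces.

Answer: 00100111

Derivation:
Gen 0: 00111111
Gen 1 (rule 101): 10000001
Gen 2 (rule 184): 01000000
Gen 3 (rule 105): 00011111
Gen 4 (rule 101): 11000001
Gen 5 (rule 184): 10100000
Gen 6 (rule 105): 01001111
Gen 7 (rule 101): 01000001
Gen 8 (rule 184): 00100000
Gen 9 (rule 105): 10001111
Gen 10 (rule 101): 10100001
Gen 11 (rule 184): 01010000
Gen 12 (rule 105): 00100111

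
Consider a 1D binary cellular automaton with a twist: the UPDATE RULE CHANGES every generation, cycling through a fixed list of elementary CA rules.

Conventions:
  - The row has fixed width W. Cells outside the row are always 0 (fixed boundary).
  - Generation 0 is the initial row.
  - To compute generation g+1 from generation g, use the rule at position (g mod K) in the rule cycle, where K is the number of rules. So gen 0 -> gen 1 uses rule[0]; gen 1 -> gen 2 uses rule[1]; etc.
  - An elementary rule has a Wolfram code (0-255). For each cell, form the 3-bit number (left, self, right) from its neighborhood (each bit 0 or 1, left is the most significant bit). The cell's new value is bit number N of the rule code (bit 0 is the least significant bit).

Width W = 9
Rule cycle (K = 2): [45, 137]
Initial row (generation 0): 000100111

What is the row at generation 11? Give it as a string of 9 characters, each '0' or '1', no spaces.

Answer: 110101111

Derivation:
Gen 0: 000100111
Gen 1 (rule 45): 110100100
Gen 2 (rule 137): 100000001
Gen 3 (rule 45): 101111101
Gen 4 (rule 137): 001111000
Gen 5 (rule 45): 101000011
Gen 6 (rule 137): 000011010
Gen 7 (rule 45): 111010110
Gen 8 (rule 137): 110000100
Gen 9 (rule 45): 100110101
Gen 10 (rule 137): 000100000
Gen 11 (rule 45): 110101111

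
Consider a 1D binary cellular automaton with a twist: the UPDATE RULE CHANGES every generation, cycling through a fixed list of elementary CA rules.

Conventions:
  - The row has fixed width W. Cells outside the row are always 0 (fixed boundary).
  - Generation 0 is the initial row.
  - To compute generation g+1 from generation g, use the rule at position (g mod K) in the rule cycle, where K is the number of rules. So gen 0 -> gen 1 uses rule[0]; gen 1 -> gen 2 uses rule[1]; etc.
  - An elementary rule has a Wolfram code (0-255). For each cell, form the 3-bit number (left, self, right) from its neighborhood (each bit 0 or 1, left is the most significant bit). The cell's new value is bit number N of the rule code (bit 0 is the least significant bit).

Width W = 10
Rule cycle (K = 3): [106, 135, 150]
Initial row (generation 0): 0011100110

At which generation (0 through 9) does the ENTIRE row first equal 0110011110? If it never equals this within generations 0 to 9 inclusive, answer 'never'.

Gen 0: 0011100110
Gen 1 (rule 106): 0110101110
Gen 2 (rule 135): 1000100100
Gen 3 (rule 150): 1101111110
Gen 4 (rule 106): 1111000010
Gen 5 (rule 135): 0110011110
Gen 6 (rule 150): 1001101101
Gen 7 (rule 106): 0011111110
Gen 8 (rule 135): 1101111100
Gen 9 (rule 150): 0000111010

Answer: 5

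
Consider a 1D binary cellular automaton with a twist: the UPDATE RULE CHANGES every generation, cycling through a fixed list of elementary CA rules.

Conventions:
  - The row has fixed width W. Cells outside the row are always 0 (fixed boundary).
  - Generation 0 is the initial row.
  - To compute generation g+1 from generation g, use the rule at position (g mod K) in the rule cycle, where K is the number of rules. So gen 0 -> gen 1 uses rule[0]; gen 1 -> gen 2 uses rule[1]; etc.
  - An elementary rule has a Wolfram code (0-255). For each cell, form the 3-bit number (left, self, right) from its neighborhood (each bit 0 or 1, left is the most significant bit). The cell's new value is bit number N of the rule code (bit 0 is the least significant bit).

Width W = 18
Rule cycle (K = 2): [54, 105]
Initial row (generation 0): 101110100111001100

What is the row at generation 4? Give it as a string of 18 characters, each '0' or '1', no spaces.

Answer: 101000000001000011

Derivation:
Gen 0: 101110100111001100
Gen 1 (rule 54): 110001111000110010
Gen 2 (rule 105): 110101001010110000
Gen 3 (rule 54): 001111111111001000
Gen 4 (rule 105): 101000000001000011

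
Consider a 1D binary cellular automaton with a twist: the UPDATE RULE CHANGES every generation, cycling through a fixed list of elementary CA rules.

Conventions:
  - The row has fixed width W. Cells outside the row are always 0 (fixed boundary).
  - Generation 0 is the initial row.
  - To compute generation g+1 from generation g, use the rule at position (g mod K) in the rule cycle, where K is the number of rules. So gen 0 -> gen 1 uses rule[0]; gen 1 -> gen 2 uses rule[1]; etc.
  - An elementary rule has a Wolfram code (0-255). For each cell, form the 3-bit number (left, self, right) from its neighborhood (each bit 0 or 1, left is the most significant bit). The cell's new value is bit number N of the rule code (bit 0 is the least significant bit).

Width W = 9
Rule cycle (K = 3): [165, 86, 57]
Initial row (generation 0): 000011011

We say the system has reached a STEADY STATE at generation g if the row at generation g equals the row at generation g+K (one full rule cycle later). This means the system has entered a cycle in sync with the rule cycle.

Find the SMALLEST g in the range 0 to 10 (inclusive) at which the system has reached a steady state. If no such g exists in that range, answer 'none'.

Answer: none

Derivation:
Gen 0: 000011011
Gen 1 (rule 165): 111000100
Gen 2 (rule 86): 001101110
Gen 3 (rule 57): 101011001
Gen 4 (rule 165): 111100001
Gen 5 (rule 86): 000110011
Gen 6 (rule 57): 110101010
Gen 7 (rule 165): 001111110
Gen 8 (rule 86): 010000011
Gen 9 (rule 57): 001111010
Gen 10 (rule 165): 100110110
Gen 11 (rule 86): 111010011
Gen 12 (rule 57): 100101010
Gen 13 (rule 165): 100111110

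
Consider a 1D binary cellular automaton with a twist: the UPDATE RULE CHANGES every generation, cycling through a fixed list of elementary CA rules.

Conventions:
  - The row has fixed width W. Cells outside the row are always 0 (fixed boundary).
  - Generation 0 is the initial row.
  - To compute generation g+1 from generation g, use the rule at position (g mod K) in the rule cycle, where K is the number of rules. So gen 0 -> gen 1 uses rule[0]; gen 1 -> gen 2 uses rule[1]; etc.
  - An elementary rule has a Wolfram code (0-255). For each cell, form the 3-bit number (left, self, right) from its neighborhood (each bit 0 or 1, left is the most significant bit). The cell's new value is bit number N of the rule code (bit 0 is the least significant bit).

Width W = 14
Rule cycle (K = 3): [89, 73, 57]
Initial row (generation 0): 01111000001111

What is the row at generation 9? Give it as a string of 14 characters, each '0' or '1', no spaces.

Answer: 10000001010110

Derivation:
Gen 0: 01111000001111
Gen 1 (rule 89): 01001111101001
Gen 2 (rule 73): 00001000100000
Gen 3 (rule 57): 11100110011111
Gen 4 (rule 89): 10110111010001
Gen 5 (rule 73): 00110101000100
Gen 6 (rule 57): 10101010110011
Gen 7 (rule 89): 00000000111011
Gen 8 (rule 73): 11111110101011
Gen 9 (rule 57): 10000001010110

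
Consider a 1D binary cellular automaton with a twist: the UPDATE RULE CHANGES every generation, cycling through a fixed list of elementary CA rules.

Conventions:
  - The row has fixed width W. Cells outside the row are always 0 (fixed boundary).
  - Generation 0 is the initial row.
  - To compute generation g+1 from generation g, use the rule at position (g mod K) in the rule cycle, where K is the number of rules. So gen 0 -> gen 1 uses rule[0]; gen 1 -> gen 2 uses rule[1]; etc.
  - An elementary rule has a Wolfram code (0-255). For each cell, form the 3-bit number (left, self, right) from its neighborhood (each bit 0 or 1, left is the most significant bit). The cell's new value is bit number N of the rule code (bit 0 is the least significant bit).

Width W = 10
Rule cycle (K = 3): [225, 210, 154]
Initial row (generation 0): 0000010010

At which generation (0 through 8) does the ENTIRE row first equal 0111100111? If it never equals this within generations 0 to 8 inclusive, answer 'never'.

Answer: 4

Derivation:
Gen 0: 0000010010
Gen 1 (rule 225): 1111000000
Gen 2 (rule 210): 0111100000
Gen 3 (rule 154): 1111010000
Gen 4 (rule 225): 0111100111
Gen 5 (rule 210): 1011111011
Gen 6 (rule 154): 0011110010
Gen 7 (rule 225): 1001110000
Gen 8 (rule 210): 0110111000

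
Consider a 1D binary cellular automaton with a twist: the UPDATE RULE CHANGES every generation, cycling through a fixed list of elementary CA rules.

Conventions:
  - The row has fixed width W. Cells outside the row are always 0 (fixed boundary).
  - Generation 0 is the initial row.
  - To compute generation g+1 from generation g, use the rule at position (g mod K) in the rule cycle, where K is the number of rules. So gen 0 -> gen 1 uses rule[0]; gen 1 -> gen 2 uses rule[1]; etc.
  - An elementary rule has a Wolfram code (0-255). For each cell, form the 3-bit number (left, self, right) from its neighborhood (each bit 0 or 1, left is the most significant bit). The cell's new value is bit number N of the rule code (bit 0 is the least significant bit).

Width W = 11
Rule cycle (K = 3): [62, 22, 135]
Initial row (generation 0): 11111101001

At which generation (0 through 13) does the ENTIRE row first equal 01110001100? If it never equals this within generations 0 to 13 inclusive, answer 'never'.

Answer: never

Derivation:
Gen 0: 11111101001
Gen 1 (rule 62): 10000011111
Gen 2 (rule 22): 11000100000
Gen 3 (rule 135): 00011101111
Gen 4 (rule 62): 00110011000
Gen 5 (rule 22): 01001100100
Gen 6 (rule 135): 11010001101
Gen 7 (rule 62): 10111011011
Gen 8 (rule 22): 10000000000
Gen 9 (rule 135): 10111111111
Gen 10 (rule 62): 11100000000
Gen 11 (rule 22): 00010000000
Gen 12 (rule 135): 11110111111
Gen 13 (rule 62): 10001100000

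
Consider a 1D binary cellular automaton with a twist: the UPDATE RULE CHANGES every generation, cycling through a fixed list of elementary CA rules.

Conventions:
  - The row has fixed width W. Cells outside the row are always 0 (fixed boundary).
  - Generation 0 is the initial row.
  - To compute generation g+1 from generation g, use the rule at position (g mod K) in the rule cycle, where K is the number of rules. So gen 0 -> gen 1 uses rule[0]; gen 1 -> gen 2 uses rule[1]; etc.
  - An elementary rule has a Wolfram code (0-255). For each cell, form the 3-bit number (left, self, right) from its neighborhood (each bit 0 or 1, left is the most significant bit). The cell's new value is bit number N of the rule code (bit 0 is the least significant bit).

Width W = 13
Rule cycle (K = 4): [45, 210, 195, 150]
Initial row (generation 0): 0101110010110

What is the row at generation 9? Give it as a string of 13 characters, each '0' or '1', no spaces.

Gen 0: 0101110010110
Gen 1 (rule 45): 0111000011100
Gen 2 (rule 210): 1011100101110
Gen 3 (rule 195): 0001101000110
Gen 4 (rule 150): 0010001101001
Gen 5 (rule 45): 1010101011001
Gen 6 (rule 210): 0000000001110
Gen 7 (rule 195): 1111111110110
Gen 8 (rule 150): 0111111100001
Gen 9 (rule 45): 0100000001101

Answer: 0100000001101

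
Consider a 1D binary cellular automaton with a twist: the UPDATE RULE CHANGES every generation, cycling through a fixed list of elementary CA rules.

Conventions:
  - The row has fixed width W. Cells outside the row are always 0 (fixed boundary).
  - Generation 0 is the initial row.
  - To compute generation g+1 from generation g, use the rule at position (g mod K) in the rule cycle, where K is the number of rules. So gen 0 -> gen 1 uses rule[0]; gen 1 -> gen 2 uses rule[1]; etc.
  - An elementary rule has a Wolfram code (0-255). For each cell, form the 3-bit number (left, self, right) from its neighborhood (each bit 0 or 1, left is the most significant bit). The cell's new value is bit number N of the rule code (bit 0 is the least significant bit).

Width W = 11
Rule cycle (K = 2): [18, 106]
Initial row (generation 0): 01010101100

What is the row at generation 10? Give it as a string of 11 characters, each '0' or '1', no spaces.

Answer: 10000000100

Derivation:
Gen 0: 01010101100
Gen 1 (rule 18): 10000000010
Gen 2 (rule 106): 00000000100
Gen 3 (rule 18): 00000001010
Gen 4 (rule 106): 00000010100
Gen 5 (rule 18): 00000100010
Gen 6 (rule 106): 00001000100
Gen 7 (rule 18): 00010101010
Gen 8 (rule 106): 00101010100
Gen 9 (rule 18): 01000000010
Gen 10 (rule 106): 10000000100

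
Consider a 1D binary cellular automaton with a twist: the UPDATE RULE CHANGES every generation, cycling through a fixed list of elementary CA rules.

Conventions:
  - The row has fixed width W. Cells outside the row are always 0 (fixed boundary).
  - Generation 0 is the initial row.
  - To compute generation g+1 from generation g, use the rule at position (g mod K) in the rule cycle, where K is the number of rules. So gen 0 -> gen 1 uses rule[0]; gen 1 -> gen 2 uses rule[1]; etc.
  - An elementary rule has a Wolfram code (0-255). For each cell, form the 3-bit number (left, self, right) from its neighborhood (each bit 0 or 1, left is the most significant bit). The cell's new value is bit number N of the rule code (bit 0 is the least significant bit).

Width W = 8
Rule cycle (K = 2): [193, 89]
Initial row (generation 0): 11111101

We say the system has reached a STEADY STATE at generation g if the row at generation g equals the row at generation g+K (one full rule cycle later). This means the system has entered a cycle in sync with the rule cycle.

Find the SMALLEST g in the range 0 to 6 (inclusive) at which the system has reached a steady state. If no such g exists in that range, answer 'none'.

Answer: none

Derivation:
Gen 0: 11111101
Gen 1 (rule 193): 01111100
Gen 2 (rule 89): 01000111
Gen 3 (rule 193): 00010011
Gen 4 (rule 89): 11001011
Gen 5 (rule 193): 01000001
Gen 6 (rule 89): 00111100
Gen 7 (rule 193): 10011101
Gen 8 (rule 89): 01010100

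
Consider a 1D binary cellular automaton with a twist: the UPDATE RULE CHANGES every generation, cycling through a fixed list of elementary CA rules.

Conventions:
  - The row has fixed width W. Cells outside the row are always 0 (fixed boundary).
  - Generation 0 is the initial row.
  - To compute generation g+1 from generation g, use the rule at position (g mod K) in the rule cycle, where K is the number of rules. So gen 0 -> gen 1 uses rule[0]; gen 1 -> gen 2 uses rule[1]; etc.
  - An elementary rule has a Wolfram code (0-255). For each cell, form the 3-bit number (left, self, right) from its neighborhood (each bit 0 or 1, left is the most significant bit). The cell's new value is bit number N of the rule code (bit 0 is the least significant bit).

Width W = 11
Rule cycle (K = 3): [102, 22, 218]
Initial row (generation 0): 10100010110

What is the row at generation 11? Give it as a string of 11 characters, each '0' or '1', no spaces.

Gen 0: 10100010110
Gen 1 (rule 102): 11100111010
Gen 2 (rule 22): 00011000011
Gen 3 (rule 218): 00111100111
Gen 4 (rule 102): 01000101001
Gen 5 (rule 22): 11101101111
Gen 6 (rule 218): 11101101111
Gen 7 (rule 102): 00110110001
Gen 8 (rule 22): 01000001011
Gen 9 (rule 218): 10100010011
Gen 10 (rule 102): 11100110101
Gen 11 (rule 22): 00011000101

Answer: 00011000101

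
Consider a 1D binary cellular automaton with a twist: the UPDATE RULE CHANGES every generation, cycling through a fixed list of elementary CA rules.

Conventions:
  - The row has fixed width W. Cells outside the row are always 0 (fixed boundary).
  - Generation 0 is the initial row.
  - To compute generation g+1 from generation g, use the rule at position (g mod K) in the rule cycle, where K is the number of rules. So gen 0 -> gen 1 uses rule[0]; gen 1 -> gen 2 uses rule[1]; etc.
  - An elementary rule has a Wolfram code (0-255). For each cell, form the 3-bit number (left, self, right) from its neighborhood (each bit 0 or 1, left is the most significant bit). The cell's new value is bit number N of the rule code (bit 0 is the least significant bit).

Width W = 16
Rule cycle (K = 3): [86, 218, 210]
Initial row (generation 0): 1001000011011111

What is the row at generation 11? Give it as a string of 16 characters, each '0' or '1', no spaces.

Gen 0: 1001000011011111
Gen 1 (rule 86): 1111100101000001
Gen 2 (rule 218): 1111111000100010
Gen 3 (rule 210): 0111111101010101
Gen 4 (rule 86): 1000000101010101
Gen 5 (rule 218): 0100001000000000
Gen 6 (rule 210): 1010010100000000
Gen 7 (rule 86): 1011110110000000
Gen 8 (rule 218): 0011110111000000
Gen 9 (rule 210): 0101110011100000
Gen 10 (rule 86): 1100011100110000
Gen 11 (rule 218): 1110111111111000

Answer: 1110111111111000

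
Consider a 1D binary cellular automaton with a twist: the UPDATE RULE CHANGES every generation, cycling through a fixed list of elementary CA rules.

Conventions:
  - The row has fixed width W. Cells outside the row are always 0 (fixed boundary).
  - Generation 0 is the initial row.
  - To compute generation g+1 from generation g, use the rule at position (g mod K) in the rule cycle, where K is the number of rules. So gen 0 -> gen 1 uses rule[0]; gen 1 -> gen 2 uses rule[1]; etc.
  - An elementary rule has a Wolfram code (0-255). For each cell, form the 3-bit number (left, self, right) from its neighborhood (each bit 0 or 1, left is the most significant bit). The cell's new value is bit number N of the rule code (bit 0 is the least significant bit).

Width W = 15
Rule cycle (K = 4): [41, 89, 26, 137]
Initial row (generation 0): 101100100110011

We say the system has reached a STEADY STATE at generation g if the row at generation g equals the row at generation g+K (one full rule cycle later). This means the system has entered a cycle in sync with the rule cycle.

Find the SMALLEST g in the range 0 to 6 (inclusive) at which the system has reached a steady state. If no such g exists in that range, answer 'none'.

Answer: none

Derivation:
Gen 0: 101100100110011
Gen 1 (rule 41): 011000000100010
Gen 2 (rule 89): 011111110011001
Gen 3 (rule 26): 110000001110110
Gen 4 (rule 137): 100111101100100
Gen 5 (rule 41): 000100011000001
Gen 6 (rule 89): 110011011111100
Gen 7 (rule 26): 101110010000010
Gen 8 (rule 137): 001100000111000
Gen 9 (rule 41): 101001110100011
Gen 10 (rule 89): 000101010011011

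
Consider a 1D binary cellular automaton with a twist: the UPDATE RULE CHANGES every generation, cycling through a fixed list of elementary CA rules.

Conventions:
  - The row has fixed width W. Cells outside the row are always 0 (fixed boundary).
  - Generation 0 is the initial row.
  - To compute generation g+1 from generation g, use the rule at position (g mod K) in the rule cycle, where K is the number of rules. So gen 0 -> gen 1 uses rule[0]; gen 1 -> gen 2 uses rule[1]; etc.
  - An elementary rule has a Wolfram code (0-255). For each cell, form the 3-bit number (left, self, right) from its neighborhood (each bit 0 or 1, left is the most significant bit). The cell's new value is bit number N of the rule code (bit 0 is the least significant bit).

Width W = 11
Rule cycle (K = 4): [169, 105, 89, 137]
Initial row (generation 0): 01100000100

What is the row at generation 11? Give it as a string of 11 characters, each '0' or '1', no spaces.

Answer: 01000010101

Derivation:
Gen 0: 01100000100
Gen 1 (rule 169): 01001110001
Gen 2 (rule 105): 00001010100
Gen 3 (rule 89): 11100000011
Gen 4 (rule 137): 11001111010
Gen 5 (rule 169): 10001110100
Gen 6 (rule 105): 00101011001
Gen 7 (rule 89): 10000011100
Gen 8 (rule 137): 00111011001
Gen 9 (rule 169): 10110110000
Gen 10 (rule 105): 01111110111
Gen 11 (rule 89): 01000010101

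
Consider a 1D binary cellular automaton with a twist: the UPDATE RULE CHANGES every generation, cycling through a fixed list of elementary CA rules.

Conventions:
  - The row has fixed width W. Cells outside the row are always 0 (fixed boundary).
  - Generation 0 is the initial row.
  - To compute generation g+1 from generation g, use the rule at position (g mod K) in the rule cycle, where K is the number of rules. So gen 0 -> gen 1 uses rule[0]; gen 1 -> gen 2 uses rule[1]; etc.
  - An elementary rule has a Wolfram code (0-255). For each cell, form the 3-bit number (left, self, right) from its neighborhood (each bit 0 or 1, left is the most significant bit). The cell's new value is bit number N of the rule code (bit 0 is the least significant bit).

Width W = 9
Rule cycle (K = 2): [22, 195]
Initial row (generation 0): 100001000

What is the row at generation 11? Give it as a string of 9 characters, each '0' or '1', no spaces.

Answer: 100001000

Derivation:
Gen 0: 100001000
Gen 1 (rule 22): 110011100
Gen 2 (rule 195): 010101101
Gen 3 (rule 22): 110100001
Gen 4 (rule 195): 010001110
Gen 5 (rule 22): 111010001
Gen 6 (rule 195): 011000110
Gen 7 (rule 22): 100101001
Gen 8 (rule 195): 001000010
Gen 9 (rule 22): 011100111
Gen 10 (rule 195): 101101011
Gen 11 (rule 22): 100001000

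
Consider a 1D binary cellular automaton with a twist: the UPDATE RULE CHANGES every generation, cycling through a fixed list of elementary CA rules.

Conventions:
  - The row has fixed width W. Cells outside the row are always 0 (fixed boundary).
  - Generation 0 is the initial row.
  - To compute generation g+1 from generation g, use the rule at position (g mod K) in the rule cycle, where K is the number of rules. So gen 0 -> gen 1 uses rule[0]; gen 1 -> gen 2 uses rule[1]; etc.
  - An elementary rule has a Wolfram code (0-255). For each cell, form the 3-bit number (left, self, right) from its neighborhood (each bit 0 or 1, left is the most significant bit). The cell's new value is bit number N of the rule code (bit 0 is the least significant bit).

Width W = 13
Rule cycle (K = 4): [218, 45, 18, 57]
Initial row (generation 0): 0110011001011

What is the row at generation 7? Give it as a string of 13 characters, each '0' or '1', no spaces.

Answer: 1010000000100

Derivation:
Gen 0: 0110011001011
Gen 1 (rule 218): 1111111110011
Gen 2 (rule 45): 1000000000010
Gen 3 (rule 18): 0100000000101
Gen 4 (rule 57): 0011111110010
Gen 5 (rule 218): 0111111111101
Gen 6 (rule 45): 0100000000011
Gen 7 (rule 18): 1010000000100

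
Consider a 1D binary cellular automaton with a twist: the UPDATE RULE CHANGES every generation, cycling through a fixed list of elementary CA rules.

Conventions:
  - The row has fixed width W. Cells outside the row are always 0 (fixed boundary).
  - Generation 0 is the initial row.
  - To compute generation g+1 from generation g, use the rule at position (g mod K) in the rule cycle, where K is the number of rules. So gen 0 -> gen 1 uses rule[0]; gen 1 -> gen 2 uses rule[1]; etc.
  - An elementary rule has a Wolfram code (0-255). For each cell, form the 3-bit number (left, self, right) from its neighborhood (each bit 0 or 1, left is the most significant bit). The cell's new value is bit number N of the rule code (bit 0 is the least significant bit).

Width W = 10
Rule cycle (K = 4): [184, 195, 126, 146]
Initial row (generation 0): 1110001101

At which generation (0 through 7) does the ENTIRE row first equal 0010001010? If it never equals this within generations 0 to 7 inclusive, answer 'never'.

Gen 0: 1110001101
Gen 1 (rule 184): 1101001010
Gen 2 (rule 195): 0100010000
Gen 3 (rule 126): 1110111000
Gen 4 (rule 146): 0100010100
Gen 5 (rule 184): 0010001010
Gen 6 (rule 195): 1100110000
Gen 7 (rule 126): 1111111000

Answer: 5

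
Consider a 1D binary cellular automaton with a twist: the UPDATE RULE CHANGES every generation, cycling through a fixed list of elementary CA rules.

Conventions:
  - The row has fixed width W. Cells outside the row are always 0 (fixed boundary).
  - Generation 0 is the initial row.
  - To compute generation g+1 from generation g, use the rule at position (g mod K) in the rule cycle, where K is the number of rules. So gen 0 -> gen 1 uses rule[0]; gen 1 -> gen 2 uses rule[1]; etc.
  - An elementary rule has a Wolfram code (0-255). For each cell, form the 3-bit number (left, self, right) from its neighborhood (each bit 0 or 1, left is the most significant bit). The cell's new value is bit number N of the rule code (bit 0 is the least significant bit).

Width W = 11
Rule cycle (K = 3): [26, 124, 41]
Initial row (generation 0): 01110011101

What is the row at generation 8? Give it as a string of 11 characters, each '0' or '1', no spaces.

Answer: 11101110111

Derivation:
Gen 0: 01110011101
Gen 1 (rule 26): 11001110000
Gen 2 (rule 124): 11101011000
Gen 3 (rule 41): 10010110011
Gen 4 (rule 26): 01100101110
Gen 5 (rule 124): 01110111011
Gen 6 (rule 41): 01001100110
Gen 7 (rule 26): 10111011101
Gen 8 (rule 124): 11101110111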